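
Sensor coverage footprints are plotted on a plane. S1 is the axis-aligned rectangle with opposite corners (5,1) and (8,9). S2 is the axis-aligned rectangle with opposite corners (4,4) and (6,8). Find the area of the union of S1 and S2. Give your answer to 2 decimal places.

By inclusion–exclusion:
Individual areas: |S1| = 24, |S2| = 8.
|S1∩S2|: x∈[5,6], y∈[4,8] → 1·4 = 4.
|S1 ∪ S2| = 32 − 4 = 28.00.

28.00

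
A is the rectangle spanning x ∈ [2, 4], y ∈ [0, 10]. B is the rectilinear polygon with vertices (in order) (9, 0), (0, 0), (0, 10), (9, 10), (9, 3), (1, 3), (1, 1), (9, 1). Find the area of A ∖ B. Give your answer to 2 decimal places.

4.00

|A| = 20, |A∩B| = 16.
|A ∖ B| = |A| − |A∩B| = 20 − 16 = 4.00.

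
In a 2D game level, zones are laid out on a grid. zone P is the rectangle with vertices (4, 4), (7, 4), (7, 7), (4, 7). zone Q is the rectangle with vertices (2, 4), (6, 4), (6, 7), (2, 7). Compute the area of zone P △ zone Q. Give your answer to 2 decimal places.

9.00

|zone P∩zone Q|: x∈[4,6], y∈[4,7] → 2·3 = 6.
|zone P △ zone Q| = |zone P| + |zone Q| − 2·|zone P∩zone Q| = 9 + 12 − 12 = 9.00.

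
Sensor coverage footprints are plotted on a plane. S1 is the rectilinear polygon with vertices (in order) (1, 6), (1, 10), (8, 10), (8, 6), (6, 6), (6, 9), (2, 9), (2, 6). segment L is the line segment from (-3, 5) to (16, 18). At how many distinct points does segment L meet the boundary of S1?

4

The segment meets the boundary at (4.308,10), (2.846,9), (2,8.421), (1,7.737).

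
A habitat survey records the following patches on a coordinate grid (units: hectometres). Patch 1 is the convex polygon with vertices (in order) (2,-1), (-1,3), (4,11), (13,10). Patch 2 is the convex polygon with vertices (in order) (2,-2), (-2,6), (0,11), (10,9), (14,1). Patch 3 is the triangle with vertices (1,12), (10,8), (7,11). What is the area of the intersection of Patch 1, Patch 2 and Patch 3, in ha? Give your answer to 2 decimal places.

The intersection is the polygon with vertices (8.75,9.25), (10,8), (5.909,9.818).
By the shoelace formula its area is 1.42.

1.42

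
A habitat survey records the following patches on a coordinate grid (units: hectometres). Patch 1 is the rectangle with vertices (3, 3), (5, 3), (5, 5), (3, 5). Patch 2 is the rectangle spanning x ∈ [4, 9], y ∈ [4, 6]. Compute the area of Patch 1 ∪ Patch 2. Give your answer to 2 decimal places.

13.00

By inclusion–exclusion:
Individual areas: |Patch 1| = 4, |Patch 2| = 10.
|Patch 1∩Patch 2|: x∈[4,5], y∈[4,5] → 1·1 = 1.
|Patch 1 ∪ Patch 2| = 14 − 1 = 13.00.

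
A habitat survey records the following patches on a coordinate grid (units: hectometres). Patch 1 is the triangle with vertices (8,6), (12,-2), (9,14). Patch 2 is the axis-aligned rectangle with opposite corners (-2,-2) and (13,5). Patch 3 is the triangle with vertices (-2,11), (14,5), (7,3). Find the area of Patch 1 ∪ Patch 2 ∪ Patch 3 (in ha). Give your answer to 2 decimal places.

141.04

By inclusion–exclusion:
Individual areas: |Patch 1| = 20, |Patch 2| = 105, |Patch 3| = 37.
|Patch 1∩Patch 2| = 7.6562.
|Patch 1∩Patch 3| = 6.4872.
|Patch 2∩Patch 3| = 9.1071.
|Patch 1∩Patch 2∩Patch 3| = 2.2934.
|Patch 1 ∪ Patch 2 ∪ Patch 3| = 162 − 23.2506 + 2.2934 = 141.04.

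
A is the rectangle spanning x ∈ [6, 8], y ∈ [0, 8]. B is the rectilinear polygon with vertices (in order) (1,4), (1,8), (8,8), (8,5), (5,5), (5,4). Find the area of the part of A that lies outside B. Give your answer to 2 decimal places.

|A| = 16, |A∩B| = 6.
|A ∖ B| = |A| − |A∩B| = 16 − 6 = 10.00.

10.00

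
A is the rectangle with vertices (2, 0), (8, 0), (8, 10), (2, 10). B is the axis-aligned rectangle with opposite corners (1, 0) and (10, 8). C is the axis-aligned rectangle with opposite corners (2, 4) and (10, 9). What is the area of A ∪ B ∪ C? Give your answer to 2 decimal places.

By inclusion–exclusion:
Individual areas: |A| = 60, |B| = 72, |C| = 40.
|A∩B|: x∈[2,8], y∈[0,8] → 6·8 = 48.
|A∩C|: x∈[2,8], y∈[4,9] → 6·5 = 30.
|B∩C|: x∈[2,10], y∈[4,8] → 8·4 = 32.
|A∩B∩C| = 24.
|A ∪ B ∪ C| = 172 − 110 + 24 = 86.00.

86.00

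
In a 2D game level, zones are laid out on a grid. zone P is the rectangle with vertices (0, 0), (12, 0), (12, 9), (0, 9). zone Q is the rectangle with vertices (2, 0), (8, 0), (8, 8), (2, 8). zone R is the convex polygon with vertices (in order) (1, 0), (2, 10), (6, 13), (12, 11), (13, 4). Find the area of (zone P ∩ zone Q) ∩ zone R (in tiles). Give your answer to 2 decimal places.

The region (zone P ∩ zone Q) ∩ zone R is the polygon with vertices (2,8), (8,8), (8,2.333), (2,0.333).
By the shoelace formula its area is 40.00.

40.00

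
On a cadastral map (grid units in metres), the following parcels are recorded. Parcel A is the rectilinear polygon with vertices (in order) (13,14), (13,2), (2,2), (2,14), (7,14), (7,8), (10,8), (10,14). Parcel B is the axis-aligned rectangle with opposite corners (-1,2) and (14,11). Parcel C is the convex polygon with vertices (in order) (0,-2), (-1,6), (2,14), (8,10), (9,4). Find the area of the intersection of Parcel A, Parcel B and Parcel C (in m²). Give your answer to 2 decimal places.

52.58

The intersection is the polygon with vertices (2,2), (2,11), (6.5,11), (7,10.667), (7,8), (8.333,8), (9,4), (6,2).
By the shoelace formula its area is 52.58.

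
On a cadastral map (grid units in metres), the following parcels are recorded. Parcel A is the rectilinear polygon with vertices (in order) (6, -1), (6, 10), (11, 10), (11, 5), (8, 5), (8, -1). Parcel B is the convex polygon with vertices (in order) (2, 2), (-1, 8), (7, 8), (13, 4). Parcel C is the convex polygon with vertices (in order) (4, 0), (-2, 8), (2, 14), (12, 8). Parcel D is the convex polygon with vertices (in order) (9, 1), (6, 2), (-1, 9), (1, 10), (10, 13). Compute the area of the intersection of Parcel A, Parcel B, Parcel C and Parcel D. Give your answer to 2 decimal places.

11.88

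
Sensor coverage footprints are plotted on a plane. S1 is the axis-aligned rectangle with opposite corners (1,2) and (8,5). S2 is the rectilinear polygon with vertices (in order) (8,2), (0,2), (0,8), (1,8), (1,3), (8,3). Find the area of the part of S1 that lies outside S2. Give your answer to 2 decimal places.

14.00

|S1| = 21, |S1∩S2| = 7.
|S1 ∖ S2| = |S1| − |S1∩S2| = 21 − 7 = 14.00.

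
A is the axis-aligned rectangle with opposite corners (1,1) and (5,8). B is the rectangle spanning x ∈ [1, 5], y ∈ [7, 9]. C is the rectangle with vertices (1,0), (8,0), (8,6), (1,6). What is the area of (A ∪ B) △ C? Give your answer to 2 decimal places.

34.00

|A ∪ B| = 32.
|(A ∪ B) ∩ C| = 20.
|(A ∪ B) △ C| = 32 + 42 − 40 = 34.00.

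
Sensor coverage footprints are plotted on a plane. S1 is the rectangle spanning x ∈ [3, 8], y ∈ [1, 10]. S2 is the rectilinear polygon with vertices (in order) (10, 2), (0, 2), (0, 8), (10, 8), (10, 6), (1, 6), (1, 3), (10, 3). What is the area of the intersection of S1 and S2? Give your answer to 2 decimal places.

15.00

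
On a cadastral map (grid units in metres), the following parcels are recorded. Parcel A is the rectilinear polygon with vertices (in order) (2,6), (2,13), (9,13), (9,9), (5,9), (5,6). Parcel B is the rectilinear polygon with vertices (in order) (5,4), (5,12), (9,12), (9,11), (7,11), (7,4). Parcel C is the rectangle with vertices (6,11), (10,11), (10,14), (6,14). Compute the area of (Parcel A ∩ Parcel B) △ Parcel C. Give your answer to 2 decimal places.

|Parcel A ∩ Parcel B| = 8.
|(Parcel A ∩ Parcel B) ∩ Parcel C| = 3.
|(Parcel A ∩ Parcel B) △ Parcel C| = 8 + 12 − 6 = 14.00.

14.00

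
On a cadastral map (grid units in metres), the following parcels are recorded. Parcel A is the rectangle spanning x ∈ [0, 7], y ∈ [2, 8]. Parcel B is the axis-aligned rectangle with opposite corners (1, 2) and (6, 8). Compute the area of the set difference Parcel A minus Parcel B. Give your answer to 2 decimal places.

|Parcel A∩Parcel B|: x∈[1,6], y∈[2,8] → 5·6 = 30.
|Parcel A| = 42.
|Parcel A ∖ Parcel B| = |Parcel A| − |Parcel A∩Parcel B| = 42 − 30 = 12.00.

12.00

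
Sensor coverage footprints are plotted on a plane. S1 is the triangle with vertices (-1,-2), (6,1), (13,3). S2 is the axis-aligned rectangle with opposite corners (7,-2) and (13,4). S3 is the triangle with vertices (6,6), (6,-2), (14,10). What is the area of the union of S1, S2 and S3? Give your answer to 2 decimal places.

63.00

By inclusion–exclusion:
Individual areas: |S1| = 3.5, |S2| = 36, |S3| = 32.
|S1∩S2| = 1.2857.
|S1∩S3| = 0.9715.
|S2∩S3| = 6.75.
|S1∩S2∩S3| = 0.5072.
|S1 ∪ S2 ∪ S3| = 71.5 − 9.0072 + 0.5072 = 63.00.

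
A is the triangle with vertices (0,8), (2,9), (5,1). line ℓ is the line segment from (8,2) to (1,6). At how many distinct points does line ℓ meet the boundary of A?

The segment meets the boundary at (1.724,5.586), (3.705,4.455).

2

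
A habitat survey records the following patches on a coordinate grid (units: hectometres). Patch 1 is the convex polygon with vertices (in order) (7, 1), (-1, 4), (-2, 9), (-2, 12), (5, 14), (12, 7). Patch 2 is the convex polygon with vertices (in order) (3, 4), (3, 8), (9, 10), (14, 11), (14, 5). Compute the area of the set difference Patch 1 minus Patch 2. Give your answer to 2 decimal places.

80.33

|Patch 1| = 118, |Patch 1∩Patch 2| = 37.6721.
|Patch 1 ∖ Patch 2| = |Patch 1| − |Patch 1∩Patch 2| = 118 − 37.6721 = 80.33.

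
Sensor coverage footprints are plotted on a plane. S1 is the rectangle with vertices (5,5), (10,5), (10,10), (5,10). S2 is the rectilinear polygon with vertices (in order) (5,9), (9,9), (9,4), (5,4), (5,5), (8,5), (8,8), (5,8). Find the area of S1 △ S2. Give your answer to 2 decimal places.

22.00

|S1| = 25, |S2| = 11, |S1∩S2| = 7.
|S1 △ S2| = |S1| + |S2| − 2·|S1∩S2| = 25 + 11 − 14 = 22.00.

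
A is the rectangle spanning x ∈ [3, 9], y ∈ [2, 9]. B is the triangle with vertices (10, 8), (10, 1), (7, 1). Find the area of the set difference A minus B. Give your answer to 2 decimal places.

|A| = 42, |A∩B| = 2.881.
|A ∖ B| = |A| − |A∩B| = 42 − 2.881 = 39.12.

39.12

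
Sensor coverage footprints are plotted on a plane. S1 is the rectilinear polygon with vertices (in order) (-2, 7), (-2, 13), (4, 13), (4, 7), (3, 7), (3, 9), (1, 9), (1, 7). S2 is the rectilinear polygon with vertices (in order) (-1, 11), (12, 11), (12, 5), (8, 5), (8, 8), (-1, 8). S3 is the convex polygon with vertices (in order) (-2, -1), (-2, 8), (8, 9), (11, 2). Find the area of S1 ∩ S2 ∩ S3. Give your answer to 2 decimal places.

0.95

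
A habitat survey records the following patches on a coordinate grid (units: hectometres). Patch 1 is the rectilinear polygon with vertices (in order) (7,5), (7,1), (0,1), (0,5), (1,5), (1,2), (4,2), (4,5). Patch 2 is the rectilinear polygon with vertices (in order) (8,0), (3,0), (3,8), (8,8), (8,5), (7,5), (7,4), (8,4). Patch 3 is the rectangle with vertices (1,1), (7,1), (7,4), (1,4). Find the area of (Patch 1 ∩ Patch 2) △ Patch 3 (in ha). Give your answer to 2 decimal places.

|Patch 1 ∩ Patch 2| = 13.
|(Patch 1 ∩ Patch 2) ∩ Patch 3| = 10.
|(Patch 1 ∩ Patch 2) △ Patch 3| = 13 + 18 − 20 = 11.00.

11.00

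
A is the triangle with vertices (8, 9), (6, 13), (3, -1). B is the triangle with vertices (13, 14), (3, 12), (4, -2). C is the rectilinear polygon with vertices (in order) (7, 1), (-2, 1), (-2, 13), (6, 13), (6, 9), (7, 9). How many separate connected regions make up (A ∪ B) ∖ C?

(A ∪ B) ∖ C splits into 2 disjoint pieces (area 32.1364, area 3.3839).

2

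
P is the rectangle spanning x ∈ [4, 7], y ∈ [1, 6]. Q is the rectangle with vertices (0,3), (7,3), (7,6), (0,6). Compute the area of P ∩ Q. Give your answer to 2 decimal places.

|P∩Q|: x∈[4,7], y∈[3,6] → 3·3 = 9.

9.00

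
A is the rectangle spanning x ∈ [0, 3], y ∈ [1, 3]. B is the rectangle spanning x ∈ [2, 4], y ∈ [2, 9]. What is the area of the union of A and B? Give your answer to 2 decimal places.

19.00

By inclusion–exclusion:
Individual areas: |A| = 6, |B| = 14.
|A∩B|: x∈[2,3], y∈[2,3] → 1·1 = 1.
|A ∪ B| = 20 − 1 = 19.00.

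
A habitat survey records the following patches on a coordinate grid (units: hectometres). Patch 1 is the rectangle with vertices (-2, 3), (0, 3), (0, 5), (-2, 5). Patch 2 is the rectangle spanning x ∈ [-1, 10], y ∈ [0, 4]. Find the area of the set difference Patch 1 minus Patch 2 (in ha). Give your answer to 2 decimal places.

|Patch 1∩Patch 2|: x∈[-1,0], y∈[3,4] → 1·1 = 1.
|Patch 1| = 4.
|Patch 1 ∖ Patch 2| = |Patch 1| − |Patch 1∩Patch 2| = 4 − 1 = 3.00.

3.00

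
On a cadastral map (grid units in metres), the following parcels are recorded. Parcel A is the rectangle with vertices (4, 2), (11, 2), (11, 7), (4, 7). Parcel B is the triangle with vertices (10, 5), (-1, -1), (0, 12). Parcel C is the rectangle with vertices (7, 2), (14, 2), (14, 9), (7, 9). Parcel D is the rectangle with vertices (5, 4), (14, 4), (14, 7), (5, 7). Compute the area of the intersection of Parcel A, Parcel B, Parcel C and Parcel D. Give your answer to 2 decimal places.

The intersection is the polygon with vertices (10,5), (8.167,4), (7,4), (7,7), (7.143,7).
By the shoelace formula its area is 5.23.

5.23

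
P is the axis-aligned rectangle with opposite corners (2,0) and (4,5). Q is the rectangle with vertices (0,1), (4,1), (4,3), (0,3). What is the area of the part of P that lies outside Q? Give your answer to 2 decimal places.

|P∩Q|: x∈[2,4], y∈[1,3] → 2·2 = 4.
|P| = 10.
|P ∖ Q| = |P| − |P∩Q| = 10 − 4 = 6.00.

6.00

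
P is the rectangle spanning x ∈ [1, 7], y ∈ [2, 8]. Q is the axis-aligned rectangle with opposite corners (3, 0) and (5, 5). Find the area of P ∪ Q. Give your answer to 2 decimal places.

40.00

By inclusion–exclusion:
Individual areas: |P| = 36, |Q| = 10.
|P∩Q|: x∈[3,5], y∈[2,5] → 2·3 = 6.
|P ∪ Q| = 46 − 6 = 40.00.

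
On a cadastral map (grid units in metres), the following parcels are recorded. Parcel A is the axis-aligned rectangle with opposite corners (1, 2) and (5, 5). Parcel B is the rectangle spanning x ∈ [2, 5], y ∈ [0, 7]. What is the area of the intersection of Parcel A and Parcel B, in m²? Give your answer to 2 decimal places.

9.00

|Parcel A∩Parcel B|: x∈[2,5], y∈[2,5] → 3·3 = 9.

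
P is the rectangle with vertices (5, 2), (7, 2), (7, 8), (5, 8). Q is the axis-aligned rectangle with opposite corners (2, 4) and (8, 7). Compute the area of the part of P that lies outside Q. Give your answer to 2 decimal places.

6.00

|P∩Q|: x∈[5,7], y∈[4,7] → 2·3 = 6.
|P| = 12.
|P ∖ Q| = |P| − |P∩Q| = 12 − 6 = 6.00.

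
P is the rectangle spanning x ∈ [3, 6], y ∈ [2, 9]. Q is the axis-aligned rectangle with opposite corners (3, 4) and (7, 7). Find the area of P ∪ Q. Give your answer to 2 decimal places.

24.00

By inclusion–exclusion:
Individual areas: |P| = 21, |Q| = 12.
|P∩Q|: x∈[3,6], y∈[4,7] → 3·3 = 9.
|P ∪ Q| = 33 − 9 = 24.00.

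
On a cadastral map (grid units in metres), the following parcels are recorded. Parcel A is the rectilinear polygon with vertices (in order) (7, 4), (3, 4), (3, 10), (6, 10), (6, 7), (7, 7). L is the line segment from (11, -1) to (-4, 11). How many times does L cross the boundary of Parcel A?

2

The segment meets the boundary at (4.75,4), (3,5.4).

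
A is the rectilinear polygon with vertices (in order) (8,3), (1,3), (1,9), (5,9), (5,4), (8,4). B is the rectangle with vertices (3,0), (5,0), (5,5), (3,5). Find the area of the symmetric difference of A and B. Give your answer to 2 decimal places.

29.00

|A| = 27, |B| = 10, |A∩B| = 4.
|A △ B| = |A| + |B| − 2·|A∩B| = 27 + 10 − 8 = 29.00.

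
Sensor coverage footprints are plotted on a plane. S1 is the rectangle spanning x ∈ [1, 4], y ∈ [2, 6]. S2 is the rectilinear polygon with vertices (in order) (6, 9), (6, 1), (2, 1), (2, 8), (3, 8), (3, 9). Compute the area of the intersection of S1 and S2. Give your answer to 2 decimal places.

8.00

The intersection is the polygon with vertices (4,6), (4,2), (2,2), (2,6).
By the shoelace formula its area is 8.00.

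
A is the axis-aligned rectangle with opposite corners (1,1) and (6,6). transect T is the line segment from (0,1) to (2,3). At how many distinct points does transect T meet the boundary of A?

1

The segment meets the boundary at (1,2).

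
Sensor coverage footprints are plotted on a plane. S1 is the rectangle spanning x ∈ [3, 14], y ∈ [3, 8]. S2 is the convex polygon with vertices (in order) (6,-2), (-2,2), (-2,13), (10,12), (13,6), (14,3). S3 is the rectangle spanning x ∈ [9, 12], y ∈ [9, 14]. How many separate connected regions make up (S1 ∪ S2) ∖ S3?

1

(S1 ∪ S2) ∖ S3 is a single connected region.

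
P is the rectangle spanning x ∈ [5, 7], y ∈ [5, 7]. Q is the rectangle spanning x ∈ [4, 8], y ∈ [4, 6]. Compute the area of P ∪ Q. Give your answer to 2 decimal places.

10.00

By inclusion–exclusion:
Individual areas: |P| = 4, |Q| = 8.
|P∩Q|: x∈[5,7], y∈[5,6] → 2·1 = 2.
|P ∪ Q| = 12 − 2 = 10.00.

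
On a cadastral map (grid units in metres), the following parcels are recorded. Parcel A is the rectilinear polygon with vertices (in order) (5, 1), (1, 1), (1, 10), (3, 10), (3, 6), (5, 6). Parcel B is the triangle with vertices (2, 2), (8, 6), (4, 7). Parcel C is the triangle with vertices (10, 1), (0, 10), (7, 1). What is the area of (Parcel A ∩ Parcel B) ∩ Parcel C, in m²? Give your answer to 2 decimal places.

The region (Parcel A ∩ Parcel B) ∩ Parcel C is the polygon with vertices (5,4), (4.78,3.854), (3.434,5.585), (3.6,6), (4.444,6), (5,5.5).
By the shoelace formula its area is 2.01.

2.01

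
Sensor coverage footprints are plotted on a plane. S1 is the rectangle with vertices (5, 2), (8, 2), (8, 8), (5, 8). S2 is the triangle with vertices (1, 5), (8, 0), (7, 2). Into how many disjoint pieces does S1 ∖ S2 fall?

2

S1 ∖ S2 splits into 2 disjoint pieces (area 17, area 0.0143).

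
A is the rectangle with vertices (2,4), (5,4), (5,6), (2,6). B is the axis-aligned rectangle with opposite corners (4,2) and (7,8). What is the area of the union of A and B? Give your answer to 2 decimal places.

By inclusion–exclusion:
Individual areas: |A| = 6, |B| = 18.
|A∩B|: x∈[4,5], y∈[4,6] → 1·2 = 2.
|A ∪ B| = 24 − 2 = 22.00.

22.00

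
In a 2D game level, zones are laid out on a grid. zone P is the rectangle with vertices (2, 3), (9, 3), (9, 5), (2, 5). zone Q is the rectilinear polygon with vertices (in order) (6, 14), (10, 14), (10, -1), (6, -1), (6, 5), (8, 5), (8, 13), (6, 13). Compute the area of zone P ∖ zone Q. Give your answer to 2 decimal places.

8.00

|zone P| = 14, |zone P∩zone Q| = 6.
|zone P ∖ zone Q| = |zone P| − |zone P∩zone Q| = 14 − 6 = 8.00.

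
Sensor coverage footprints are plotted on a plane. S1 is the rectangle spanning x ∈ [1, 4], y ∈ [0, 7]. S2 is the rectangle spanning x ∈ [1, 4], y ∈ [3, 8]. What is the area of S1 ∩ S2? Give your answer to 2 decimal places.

12.00

|S1∩S2|: x∈[1,4], y∈[3,7] → 3·4 = 12.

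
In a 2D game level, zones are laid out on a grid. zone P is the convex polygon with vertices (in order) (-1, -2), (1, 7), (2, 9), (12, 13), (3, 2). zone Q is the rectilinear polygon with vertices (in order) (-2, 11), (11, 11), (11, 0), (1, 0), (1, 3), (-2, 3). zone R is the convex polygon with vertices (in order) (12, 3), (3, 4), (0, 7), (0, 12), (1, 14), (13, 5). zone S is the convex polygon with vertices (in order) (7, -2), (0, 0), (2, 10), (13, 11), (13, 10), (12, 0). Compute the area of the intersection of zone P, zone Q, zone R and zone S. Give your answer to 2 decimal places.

The intersection is the polygon with vertices (5.235,10.294), (5.865,10.351), (8.324,8.507), (4.5,3.833), (3,4), (1.167,5.833), (1.667,8.333), (2,9).
By the shoelace formula its area is 28.84.

28.84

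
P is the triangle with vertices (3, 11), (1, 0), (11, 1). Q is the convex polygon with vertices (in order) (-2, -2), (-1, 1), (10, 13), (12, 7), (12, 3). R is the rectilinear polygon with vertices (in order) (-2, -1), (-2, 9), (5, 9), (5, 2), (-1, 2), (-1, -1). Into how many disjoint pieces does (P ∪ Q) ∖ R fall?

2

(P ∪ Q) ∖ R splits into 2 disjoint pieces (area 1.9636, area 79.3416).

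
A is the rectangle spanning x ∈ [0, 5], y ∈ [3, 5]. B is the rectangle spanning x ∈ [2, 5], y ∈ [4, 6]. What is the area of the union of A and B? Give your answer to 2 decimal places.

By inclusion–exclusion:
Individual areas: |A| = 10, |B| = 6.
|A∩B|: x∈[2,5], y∈[4,5] → 3·1 = 3.
|A ∪ B| = 16 − 3 = 13.00.

13.00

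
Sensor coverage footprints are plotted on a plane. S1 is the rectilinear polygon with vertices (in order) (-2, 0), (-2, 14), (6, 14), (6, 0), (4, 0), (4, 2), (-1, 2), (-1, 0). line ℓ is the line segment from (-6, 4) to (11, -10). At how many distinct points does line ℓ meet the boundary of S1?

The segment meets the boundary at (-1.143,0), (-2,0.706).

2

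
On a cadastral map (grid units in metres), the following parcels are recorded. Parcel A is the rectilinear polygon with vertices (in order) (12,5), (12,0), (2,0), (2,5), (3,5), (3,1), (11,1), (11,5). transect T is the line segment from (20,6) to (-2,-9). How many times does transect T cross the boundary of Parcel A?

2

The segment meets the boundary at (11.2,0), (12,0.545).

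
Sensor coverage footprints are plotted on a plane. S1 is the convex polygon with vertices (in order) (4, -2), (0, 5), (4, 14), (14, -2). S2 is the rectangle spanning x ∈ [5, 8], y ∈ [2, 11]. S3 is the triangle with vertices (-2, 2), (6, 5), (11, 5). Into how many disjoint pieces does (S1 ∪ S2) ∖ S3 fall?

(S1 ∪ S2) ∖ S3 splits into 2 disjoint pieces (area 52.4838, area 56.5432).

2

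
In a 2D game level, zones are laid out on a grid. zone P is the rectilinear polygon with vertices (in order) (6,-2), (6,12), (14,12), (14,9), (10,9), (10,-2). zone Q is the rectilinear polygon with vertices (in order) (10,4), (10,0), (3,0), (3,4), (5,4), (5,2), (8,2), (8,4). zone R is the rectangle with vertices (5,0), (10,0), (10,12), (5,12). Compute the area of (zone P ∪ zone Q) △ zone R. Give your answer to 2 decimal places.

38.00

|zone P ∪ zone Q| = 78.
|(zone P ∪ zone Q) ∩ zone R| = 50.
|(zone P ∪ zone Q) △ zone R| = 78 + 60 − 100 = 38.00.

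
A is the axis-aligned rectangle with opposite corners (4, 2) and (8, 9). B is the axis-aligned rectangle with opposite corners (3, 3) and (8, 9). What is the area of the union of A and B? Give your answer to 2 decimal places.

By inclusion–exclusion:
Individual areas: |A| = 28, |B| = 30.
|A∩B|: x∈[4,8], y∈[3,9] → 4·6 = 24.
|A ∪ B| = 58 − 24 = 34.00.

34.00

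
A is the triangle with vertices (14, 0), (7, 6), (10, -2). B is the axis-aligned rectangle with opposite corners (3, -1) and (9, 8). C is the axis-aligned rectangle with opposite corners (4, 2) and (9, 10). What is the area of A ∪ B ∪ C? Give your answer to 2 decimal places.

79.38

By inclusion–exclusion:
Individual areas: |A| = 19, |B| = 54, |C| = 40.
|A∩B| = 3.619.
|A∩C| = 3.2857.
|B∩C|: x∈[4,9], y∈[2,8] → 5·6 = 30.
|A∩B∩C| = 3.2857.
|A ∪ B ∪ C| = 113 − 36.9048 + 3.2857 = 79.38.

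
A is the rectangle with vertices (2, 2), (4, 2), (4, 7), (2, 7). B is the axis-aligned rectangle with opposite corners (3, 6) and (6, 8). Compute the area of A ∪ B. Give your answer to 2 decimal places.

15.00

By inclusion–exclusion:
Individual areas: |A| = 10, |B| = 6.
|A∩B|: x∈[3,4], y∈[6,7] → 1·1 = 1.
|A ∪ B| = 16 − 1 = 15.00.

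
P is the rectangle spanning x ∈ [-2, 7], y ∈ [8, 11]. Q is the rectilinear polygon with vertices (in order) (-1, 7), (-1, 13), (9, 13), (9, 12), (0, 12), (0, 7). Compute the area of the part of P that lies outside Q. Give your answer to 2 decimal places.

|P| = 27, |P∩Q| = 3.
|P ∖ Q| = |P| − |P∩Q| = 27 − 3 = 24.00.

24.00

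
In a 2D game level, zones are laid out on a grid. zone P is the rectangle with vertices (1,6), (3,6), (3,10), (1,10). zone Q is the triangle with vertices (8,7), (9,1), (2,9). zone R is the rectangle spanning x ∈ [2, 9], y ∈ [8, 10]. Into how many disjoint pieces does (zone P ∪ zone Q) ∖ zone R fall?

1

(zone P ∪ zone Q) ∖ zone R is a single connected region.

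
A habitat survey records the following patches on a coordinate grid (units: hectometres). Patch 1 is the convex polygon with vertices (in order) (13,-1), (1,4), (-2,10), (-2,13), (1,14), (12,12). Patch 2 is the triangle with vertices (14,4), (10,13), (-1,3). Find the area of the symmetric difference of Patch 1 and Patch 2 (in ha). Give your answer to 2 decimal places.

91.10

|Patch 1| = 150, |Patch 2| = 69.5, |Patch 1∩Patch 2| = 64.1979.
|Patch 1 △ Patch 2| = |Patch 1| + |Patch 2| − 2·|Patch 1∩Patch 2| = 150 + 69.5 − 128.3958 = 91.10.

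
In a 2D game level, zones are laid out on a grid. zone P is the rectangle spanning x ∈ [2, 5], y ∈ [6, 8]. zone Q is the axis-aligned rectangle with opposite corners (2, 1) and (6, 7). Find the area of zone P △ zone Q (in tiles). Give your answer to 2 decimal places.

24.00

|zone P∩zone Q|: x∈[2,5], y∈[6,7] → 3·1 = 3.
|zone P △ zone Q| = |zone P| + |zone Q| − 2·|zone P∩zone Q| = 6 + 24 − 6 = 24.00.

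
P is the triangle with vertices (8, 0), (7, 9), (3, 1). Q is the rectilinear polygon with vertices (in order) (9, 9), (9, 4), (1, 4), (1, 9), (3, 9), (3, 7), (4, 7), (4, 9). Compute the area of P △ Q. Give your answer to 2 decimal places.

|P| = 22, |Q| = 38, |P∩Q| = 7.6389.
|P △ Q| = |P| + |Q| − 2·|P∩Q| = 22 + 38 − 15.2778 = 44.72.

44.72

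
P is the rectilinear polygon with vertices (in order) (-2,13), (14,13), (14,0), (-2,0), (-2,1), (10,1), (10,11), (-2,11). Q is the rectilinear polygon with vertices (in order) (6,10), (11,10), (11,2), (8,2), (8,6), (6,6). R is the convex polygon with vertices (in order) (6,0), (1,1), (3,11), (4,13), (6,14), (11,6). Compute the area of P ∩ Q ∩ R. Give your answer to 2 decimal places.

1.40

The intersection is the polygon with vertices (10,7.6), (11,6), (10,4.8).
By the shoelace formula its area is 1.40.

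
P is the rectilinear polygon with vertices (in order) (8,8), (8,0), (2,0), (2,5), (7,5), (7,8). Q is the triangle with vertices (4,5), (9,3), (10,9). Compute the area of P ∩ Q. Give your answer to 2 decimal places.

The intersection is the polygon with vertices (8,3.4), (4,5), (7,5), (7,7), (8,7.667).
By the shoelace formula its area is 5.53.

5.53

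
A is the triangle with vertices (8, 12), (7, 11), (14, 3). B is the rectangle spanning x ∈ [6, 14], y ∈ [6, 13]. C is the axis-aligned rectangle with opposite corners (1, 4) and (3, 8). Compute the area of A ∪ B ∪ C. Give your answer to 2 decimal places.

64.94

By inclusion–exclusion:
Individual areas: |A| = 7.5, |B| = 56, |C| = 8.
|A∩B| = 6.5625.
|A∩C| = 0.
|B∩C| = 0 (no overlap).
|A∩B∩C| = 0.
|A ∪ B ∪ C| = 71.5 − 6.5625 + 0 = 64.94.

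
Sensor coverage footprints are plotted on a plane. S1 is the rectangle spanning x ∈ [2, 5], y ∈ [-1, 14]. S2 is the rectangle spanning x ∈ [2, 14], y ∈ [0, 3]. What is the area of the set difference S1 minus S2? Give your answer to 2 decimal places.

36.00

|S1∩S2|: x∈[2,5], y∈[0,3] → 3·3 = 9.
|S1| = 45.
|S1 ∖ S2| = |S1| − |S1∩S2| = 45 − 9 = 36.00.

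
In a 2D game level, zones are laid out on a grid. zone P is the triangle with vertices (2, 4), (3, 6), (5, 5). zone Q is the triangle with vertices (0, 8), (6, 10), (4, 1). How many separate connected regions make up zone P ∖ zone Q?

2

zone P ∖ zone Q splits into 2 disjoint pieces (area 0.0267, area 0.005).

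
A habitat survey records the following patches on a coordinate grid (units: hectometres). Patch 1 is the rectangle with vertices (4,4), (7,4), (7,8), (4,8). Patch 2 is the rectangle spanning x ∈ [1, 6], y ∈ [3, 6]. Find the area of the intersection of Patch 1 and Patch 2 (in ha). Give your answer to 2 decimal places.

4.00

|Patch 1∩Patch 2|: x∈[4,6], y∈[4,6] → 2·2 = 4.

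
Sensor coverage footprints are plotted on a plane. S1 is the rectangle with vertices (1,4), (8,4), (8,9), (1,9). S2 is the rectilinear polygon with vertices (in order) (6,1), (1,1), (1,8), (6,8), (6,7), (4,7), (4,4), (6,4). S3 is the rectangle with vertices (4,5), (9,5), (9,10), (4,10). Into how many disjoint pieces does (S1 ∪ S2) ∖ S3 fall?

(S1 ∪ S2) ∖ S3 is a single connected region.

1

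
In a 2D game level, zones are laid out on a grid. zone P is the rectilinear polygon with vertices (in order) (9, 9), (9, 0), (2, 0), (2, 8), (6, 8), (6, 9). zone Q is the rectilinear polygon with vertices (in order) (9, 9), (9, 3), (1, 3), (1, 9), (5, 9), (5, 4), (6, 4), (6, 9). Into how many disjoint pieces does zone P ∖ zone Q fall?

zone P ∖ zone Q splits into 2 disjoint pieces (area 21, area 4).

2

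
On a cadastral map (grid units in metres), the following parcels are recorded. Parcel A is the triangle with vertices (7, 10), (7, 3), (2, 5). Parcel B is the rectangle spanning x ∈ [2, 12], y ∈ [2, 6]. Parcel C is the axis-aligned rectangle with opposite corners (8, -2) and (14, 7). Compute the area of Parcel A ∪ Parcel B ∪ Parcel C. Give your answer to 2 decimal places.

86.00

By inclusion–exclusion:
Individual areas: |Parcel A| = 17.5, |Parcel B| = 40, |Parcel C| = 54.
|Parcel A∩Parcel B| = 9.5.
|Parcel A∩Parcel C| = 0.
|Parcel B∩Parcel C|: x∈[8,12], y∈[2,6] → 4·4 = 16.
|Parcel A∩Parcel B∩Parcel C| = 0.
|Parcel A ∪ Parcel B ∪ Parcel C| = 111.5 − 25.5 + 0 = 86.00.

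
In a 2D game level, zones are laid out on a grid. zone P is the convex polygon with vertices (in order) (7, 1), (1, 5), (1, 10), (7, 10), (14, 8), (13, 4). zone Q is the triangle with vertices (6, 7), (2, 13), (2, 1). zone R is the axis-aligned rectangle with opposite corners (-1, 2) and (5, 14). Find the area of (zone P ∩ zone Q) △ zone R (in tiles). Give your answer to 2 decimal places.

56.56

|zone P ∩ zone Q| = 18.4359.
|(zone P ∩ zone Q) ∩ zone R| = 16.9359.
|(zone P ∩ zone Q) △ zone R| = 18.4359 + 72 − 33.8718 = 56.56.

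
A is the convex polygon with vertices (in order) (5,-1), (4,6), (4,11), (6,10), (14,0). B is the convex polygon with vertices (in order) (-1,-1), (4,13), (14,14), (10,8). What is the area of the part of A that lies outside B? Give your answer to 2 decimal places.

43.64

|A| = 63, |A∩B| = 19.3619.
|A ∖ B| = |A| − |A∩B| = 63 − 19.3619 = 43.64.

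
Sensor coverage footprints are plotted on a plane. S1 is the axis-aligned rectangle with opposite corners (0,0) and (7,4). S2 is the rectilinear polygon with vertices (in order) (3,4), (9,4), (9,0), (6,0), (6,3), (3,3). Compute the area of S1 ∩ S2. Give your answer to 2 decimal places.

The intersection is the polygon with vertices (7,0), (6,0), (6,3), (3,3), (3,4), (7,4).
By the shoelace formula its area is 7.00.

7.00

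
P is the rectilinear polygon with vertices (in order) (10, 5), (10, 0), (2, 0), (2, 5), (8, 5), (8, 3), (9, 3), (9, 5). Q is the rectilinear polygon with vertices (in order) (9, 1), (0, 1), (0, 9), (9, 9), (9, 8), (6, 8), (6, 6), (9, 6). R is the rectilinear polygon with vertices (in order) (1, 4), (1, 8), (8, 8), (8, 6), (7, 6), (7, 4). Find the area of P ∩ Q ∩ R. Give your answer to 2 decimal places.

5.00

The intersection is the polygon with vertices (7,5), (7,4), (2,4), (2,5).
By the shoelace formula its area is 5.00.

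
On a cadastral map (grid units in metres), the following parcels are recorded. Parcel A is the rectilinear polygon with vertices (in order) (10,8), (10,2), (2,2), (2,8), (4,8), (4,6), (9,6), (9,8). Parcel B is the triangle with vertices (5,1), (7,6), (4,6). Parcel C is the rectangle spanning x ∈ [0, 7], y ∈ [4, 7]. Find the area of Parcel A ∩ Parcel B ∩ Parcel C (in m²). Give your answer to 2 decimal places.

4.80

The intersection is the polygon with vertices (4,6), (7,6), (6.2,4), (4.4,4).
By the shoelace formula its area is 4.80.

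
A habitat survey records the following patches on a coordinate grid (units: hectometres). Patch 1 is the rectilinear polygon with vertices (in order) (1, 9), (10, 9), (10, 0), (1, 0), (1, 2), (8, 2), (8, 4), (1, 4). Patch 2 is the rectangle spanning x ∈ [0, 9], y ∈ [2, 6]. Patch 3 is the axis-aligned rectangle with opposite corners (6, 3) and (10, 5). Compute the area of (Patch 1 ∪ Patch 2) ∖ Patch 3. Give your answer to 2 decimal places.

77.00

|Patch 1 ∪ Patch 2| = 85.
|(Patch 1 ∪ Patch 2) ∩ Patch 3| = 8.
|(Patch 1 ∪ Patch 2) ∖ Patch 3| = 85 − 8 = 77.00.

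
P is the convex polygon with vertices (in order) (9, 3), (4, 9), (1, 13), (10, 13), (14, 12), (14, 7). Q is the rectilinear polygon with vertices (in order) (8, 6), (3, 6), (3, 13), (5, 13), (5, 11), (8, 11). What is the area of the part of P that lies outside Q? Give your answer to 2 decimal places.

57.42

|P| = 79, |P∩Q| = 21.5833.
|P ∖ Q| = |P| − |P∩Q| = 79 − 21.5833 = 57.42.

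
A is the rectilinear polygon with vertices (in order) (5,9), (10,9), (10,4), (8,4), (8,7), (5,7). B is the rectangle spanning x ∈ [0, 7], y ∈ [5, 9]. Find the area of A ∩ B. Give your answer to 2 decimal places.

The intersection is the polygon with vertices (7,9), (7,7), (5,7), (5,9).
By the shoelace formula its area is 4.00.

4.00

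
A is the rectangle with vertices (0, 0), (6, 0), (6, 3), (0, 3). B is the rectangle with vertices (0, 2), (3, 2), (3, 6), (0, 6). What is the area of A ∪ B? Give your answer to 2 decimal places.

27.00

By inclusion–exclusion:
Individual areas: |A| = 18, |B| = 12.
|A∩B|: x∈[0,3], y∈[2,3] → 3·1 = 3.
|A ∪ B| = 30 − 3 = 27.00.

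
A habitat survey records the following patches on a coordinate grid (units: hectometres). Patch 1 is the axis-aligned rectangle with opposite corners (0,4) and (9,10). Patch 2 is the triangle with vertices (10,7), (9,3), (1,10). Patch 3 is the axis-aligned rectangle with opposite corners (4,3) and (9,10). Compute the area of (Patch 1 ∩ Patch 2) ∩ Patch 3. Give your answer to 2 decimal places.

14.32

The region (Patch 1 ∩ Patch 2) ∩ Patch 3 is the polygon with vertices (7.857,4), (4,7.375), (4,9), (9,7.333), (9,4).
By the shoelace formula its area is 14.32.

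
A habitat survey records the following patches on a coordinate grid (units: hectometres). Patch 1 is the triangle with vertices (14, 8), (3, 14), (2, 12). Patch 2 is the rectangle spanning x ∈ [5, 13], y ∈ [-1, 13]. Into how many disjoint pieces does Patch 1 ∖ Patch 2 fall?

2

Patch 1 ∖ Patch 2 splits into 2 disjoint pieces (area 0.1061, area 5.4091).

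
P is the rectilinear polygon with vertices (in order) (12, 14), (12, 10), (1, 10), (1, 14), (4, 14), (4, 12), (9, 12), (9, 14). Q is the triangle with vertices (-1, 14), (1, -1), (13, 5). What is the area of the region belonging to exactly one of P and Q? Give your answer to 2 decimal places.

118.54

|P| = 34, |Q| = 96, |P∩Q| = 5.7302.
|P △ Q| = |P| + |Q| − 2·|P∩Q| = 34 + 96 − 11.4603 = 118.54.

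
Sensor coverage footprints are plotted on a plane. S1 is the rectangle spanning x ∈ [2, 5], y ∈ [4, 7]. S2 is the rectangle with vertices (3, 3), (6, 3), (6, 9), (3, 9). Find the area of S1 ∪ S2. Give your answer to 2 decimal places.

By inclusion–exclusion:
Individual areas: |S1| = 9, |S2| = 18.
|S1∩S2|: x∈[3,5], y∈[4,7] → 2·3 = 6.
|S1 ∪ S2| = 27 − 6 = 21.00.

21.00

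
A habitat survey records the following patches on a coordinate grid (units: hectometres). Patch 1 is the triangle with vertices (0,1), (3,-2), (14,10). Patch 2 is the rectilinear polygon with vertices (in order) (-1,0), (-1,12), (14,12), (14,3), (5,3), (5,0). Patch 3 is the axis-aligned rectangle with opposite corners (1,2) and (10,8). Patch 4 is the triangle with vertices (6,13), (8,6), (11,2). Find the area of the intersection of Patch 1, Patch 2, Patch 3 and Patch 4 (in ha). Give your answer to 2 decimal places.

1.63

The intersection is the polygon with vertices (9.05,4.6), (8,6), (7.965,6.121), (8.864,6.699), (9.563,5.16).
By the shoelace formula its area is 1.63.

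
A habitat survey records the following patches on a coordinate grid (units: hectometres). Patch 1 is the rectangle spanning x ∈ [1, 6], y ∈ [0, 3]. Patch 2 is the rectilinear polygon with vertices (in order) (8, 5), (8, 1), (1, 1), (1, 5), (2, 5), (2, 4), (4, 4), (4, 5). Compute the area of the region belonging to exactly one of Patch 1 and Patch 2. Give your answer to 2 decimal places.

21.00

|Patch 1| = 15, |Patch 2| = 26, |Patch 1∩Patch 2| = 10.
|Patch 1 △ Patch 2| = |Patch 1| + |Patch 2| − 2·|Patch 1∩Patch 2| = 15 + 26 − 20 = 21.00.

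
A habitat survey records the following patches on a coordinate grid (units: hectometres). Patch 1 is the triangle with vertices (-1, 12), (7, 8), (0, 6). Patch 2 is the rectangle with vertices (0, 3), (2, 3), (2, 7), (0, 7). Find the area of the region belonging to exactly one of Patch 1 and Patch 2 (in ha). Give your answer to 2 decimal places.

|Patch 1| = 22, |Patch 2| = 8, |Patch 1∩Patch 2| = 1.4286.
|Patch 1 △ Patch 2| = |Patch 1| + |Patch 2| − 2·|Patch 1∩Patch 2| = 22 + 8 − 2.8571 = 27.14.

27.14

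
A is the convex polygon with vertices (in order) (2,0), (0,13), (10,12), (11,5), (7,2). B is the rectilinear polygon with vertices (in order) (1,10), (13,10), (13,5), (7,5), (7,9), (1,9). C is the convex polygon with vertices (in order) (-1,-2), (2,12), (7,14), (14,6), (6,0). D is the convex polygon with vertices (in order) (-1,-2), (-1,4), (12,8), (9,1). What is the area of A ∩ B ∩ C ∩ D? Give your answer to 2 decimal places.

The intersection is the polygon with vertices (7,6.462), (10.632,7.579), (10.929,5.5), (10.714,5), (7,5).
By the shoelace formula its area is 7.74.

7.74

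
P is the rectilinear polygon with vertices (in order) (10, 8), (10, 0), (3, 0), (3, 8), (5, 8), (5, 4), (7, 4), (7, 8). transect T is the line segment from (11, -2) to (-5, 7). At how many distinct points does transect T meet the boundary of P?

2

The segment meets the boundary at (3,2.5), (7.444,0).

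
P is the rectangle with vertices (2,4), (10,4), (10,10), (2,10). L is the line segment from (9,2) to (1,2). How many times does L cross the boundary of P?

The segment lies entirely outside P and never meets its boundary.

0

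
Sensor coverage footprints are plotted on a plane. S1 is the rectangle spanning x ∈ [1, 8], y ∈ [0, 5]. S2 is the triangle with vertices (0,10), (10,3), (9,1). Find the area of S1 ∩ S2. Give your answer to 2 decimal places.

4.24

The intersection is the polygon with vertices (8,2), (5,5), (7.143,5), (8,4.4).
By the shoelace formula its area is 4.24.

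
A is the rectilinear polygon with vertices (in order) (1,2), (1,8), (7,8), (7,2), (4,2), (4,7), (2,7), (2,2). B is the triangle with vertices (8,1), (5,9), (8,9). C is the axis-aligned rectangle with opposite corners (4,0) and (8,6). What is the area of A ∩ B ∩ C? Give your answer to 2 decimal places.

1.02

The intersection is the polygon with vertices (7,3.667), (6.125,6), (7,6).
By the shoelace formula its area is 1.02.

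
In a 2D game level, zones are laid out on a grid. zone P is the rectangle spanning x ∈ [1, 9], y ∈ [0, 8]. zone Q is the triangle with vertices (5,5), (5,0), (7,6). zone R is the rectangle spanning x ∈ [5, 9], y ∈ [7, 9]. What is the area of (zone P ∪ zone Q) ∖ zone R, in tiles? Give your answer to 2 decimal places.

|zone P ∪ zone Q| = 64.
|(zone P ∪ zone Q) ∩ zone R| = 4.
|(zone P ∪ zone Q) ∖ zone R| = 64 − 4 = 60.00.

60.00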